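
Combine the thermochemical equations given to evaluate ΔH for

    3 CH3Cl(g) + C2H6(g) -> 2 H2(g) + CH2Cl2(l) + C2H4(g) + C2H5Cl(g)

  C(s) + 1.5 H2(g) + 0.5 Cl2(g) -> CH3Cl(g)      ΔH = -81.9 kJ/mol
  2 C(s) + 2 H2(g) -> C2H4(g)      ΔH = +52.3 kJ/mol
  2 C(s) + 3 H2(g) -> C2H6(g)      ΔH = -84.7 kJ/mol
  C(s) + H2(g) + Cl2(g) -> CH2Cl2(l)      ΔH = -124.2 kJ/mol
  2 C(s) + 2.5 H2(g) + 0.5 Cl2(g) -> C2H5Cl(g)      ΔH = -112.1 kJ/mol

ΔH = 146.4 kJ/mol

equation 1 reversed and × 3 (reverse to put CH3Cl(g) on the reactant side; scale by 3 for the 3 CH3Cl(g)): (-3)·(-81.9) = +245.7 kJ/mol
equation 2 as written (C2H4(g) already on the product side): +52.3 kJ/mol
equation 3 reversed (reverse to put C2H6(g) on the reactant side): +84.7 kJ/mol
equation 4 as written (CH2Cl2(l) already on the product side): -124.2 kJ/mol
equation 5 as written (C2H5Cl(g) already on the product side): -112.1 kJ/mol
ΔH = (-3)·(-81.9) + (1)·(+52.3) + (-1)·(-84.7) + (1)·(-124.2) + (1)·(-112.1) = 146.4 kJ/mol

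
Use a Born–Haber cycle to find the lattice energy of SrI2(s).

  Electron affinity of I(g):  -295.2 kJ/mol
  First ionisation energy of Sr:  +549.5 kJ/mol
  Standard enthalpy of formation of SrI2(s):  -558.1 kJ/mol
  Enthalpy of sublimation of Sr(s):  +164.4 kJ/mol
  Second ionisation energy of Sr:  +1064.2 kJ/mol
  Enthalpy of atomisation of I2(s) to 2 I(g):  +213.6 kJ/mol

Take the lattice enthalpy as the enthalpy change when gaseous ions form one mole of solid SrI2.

U = -1959.4 kJ/mol

ΔHf° = 1·ΔHsub + 1·(ΣIE) + 1·D(I2) + 2·EA + U
-558.1 = 1·(+164.4) + 1·(+1613.7) + 1·(+213.6) + 2·(-295.2) + U
U = -558.1 − (+1401.3) = -1959.4 kJ/mol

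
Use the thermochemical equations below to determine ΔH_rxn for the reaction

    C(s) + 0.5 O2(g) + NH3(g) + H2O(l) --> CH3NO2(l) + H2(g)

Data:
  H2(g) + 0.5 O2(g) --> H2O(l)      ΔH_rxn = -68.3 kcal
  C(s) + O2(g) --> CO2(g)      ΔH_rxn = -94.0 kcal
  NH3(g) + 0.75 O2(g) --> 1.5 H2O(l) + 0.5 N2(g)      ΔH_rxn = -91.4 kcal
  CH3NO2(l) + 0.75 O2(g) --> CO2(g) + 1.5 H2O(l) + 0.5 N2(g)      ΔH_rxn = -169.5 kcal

ΔH_rxn = 52.4 kcal

equation 1 reversed: +68.3 kcal
equation 2 as written: -94.0 kcal
equation 3 as written: -91.4 kcal
equation 4 reversed: +169.5 kcal
ΔH_rxn = (-1)·(-68.3) + (1)·(-94.0) + (1)·(-91.4) + (-1)·(-169.5) = 52.4 kcal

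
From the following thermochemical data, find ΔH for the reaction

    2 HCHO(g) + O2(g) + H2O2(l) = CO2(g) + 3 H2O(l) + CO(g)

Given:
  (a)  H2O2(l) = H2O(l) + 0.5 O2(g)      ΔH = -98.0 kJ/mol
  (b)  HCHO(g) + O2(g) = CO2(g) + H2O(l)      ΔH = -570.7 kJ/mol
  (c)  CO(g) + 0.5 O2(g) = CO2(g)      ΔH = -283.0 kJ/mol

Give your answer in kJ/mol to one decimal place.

(a) as written (H2O2(l) already on the reactant side): -98.0 kJ/mol
(b) × 2 (×2 to match 2 HCHO(g) in the target): (2)·(-570.7) = -1141.4 kJ/mol
(c) reversed (reverse to put CO(g) on the product side): +283.0 kJ/mol
Combining the equations, ΔH = (-98.0) + (-1141.4) + (+283.0) = -956.4 kJ/mol

ΔH = -956.4 kJ/mol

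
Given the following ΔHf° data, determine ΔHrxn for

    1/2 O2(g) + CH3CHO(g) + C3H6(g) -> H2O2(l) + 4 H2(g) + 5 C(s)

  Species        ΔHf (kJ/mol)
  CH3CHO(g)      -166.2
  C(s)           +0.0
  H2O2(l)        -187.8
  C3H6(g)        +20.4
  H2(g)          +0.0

ΔHrxn = -42.0 kJ/mol

Products: 1·(-187.8) + 4·(+0.0) + 5·(+0.0) = -187.8
Reactants: 1/2·(+0.0) + 1·(-166.2) + 1·(+20.4) = -145.8
ΔHrxn = (-187.8) − (-145.8) = -42.0 kJ/mol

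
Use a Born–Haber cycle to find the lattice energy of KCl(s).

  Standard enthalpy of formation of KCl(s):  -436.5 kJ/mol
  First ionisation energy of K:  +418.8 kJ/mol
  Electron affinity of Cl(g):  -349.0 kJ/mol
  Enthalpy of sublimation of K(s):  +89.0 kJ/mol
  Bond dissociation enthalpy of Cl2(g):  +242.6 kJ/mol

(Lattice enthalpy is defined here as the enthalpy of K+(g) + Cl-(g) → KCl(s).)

U = -716.6 kJ/mol

ΔHf° = 1·ΔHsub + 1·(ΣIE) + 1/2·D(Cl2) + 1·EA + U
-436.5 = 1·(+89.0) + 1·(+418.8) + 1/2·(+242.6) + 1·(-349.0) + U
U = -436.5 − (+280.1) = -716.6 kJ/mol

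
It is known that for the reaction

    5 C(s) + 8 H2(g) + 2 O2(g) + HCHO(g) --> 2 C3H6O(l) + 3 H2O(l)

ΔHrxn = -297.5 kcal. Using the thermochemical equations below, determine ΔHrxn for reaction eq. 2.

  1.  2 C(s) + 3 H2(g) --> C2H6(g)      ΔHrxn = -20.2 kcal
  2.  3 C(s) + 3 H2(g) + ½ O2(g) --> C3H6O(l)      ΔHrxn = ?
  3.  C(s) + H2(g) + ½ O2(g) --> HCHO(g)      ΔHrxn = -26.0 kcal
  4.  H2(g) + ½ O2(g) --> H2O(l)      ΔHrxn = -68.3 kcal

eq. 1: not needed.
eq. 2 × 2: contributes 2·x
eq. 3 reversed: +26.0 kcal
eq. 4 × 3: (3)·(-68.3) = -204.9 kcal
-297.5 = (+26.0) + (-204.9) + 2·x
x = (-297.5 − (-178.9)) / (2) = -59.3 kcal

ΔHrxn = -59.3 kcal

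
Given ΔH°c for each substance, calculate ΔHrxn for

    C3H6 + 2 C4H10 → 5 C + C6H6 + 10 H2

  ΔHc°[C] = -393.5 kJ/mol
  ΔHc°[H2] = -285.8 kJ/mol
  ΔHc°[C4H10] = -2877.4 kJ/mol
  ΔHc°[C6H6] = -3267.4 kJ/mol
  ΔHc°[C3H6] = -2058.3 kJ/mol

Using ΔH = Σ nΔHc°(reactants) − Σ nΔHc°(products):
= [1·(-2058.3) + 2·(-2877.4)] − [5·(-393.5) + 1·(-3267.4) + 10·(-285.8)]
= 279.8 kJ/mol

ΔHrxn = 279.8 kJ/mol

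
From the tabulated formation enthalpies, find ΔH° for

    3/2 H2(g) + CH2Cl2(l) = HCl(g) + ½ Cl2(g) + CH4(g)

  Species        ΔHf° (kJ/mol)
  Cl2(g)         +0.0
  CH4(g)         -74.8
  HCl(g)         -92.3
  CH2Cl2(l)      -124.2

ΔH° = -42.9 kJ/mol

ΔH°rxn = Σ nΔHf°(products) − Σ nΔHf°(reactants).
Products: 1·(-92.3) + 1/2·(+0.0) + 1·(-74.8) = -167.1
Reactants: 3/2·(+0.0) + 1·(-124.2) = -124.2
ΔH° = (-167.1) − (-124.2) = -42.9 kJ/mol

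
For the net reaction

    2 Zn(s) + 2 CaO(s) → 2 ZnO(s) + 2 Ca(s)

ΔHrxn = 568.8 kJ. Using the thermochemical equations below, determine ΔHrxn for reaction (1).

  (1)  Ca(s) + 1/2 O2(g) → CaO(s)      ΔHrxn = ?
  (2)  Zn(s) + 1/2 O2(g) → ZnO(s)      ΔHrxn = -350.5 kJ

ΔHrxn = -634.9 kJ

(1) reversed and × 2: contributes −2·x
(2) × 2: (2)·(-350.5) = -701.0 kJ
+568.8 = (-701.0) − 2·x
x = (+568.8 − (-701.0)) / (-2) = -634.9 kJ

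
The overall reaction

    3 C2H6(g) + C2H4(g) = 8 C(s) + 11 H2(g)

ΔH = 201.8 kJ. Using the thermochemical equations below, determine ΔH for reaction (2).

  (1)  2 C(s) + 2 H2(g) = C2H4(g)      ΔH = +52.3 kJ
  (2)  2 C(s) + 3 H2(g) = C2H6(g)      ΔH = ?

ΔH = -84.7 kJ

(1) reversed (reverse to put C2H4(g) on the reactant side): -52.3 kJ
(2) reversed and × 3 (C2H6(g) must end up as a reactant; scale by 3 for the 3 C2H6(g)): contributes −3·x
+201.8 = (-52.3) − 3·x
x = (+201.8 − (-52.3)) / (-3) = -84.7 kJ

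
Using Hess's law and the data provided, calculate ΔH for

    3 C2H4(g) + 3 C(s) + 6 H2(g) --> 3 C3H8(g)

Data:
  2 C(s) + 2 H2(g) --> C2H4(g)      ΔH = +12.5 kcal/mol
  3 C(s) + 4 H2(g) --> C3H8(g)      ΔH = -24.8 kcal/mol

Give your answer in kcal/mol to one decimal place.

ΔH = -111.9 kcal/mol

equation 1 reversed and × 3 (C2H4(g) must end up as a reactant; scale by 3 for the 3 C2H4(g)): (-3)·(+12.5) = -37.5 kcal/mol
equation 2 × 3 (scale by 3 for the 3 C3H8(g)): (3)·(-24.8) = -74.4 kcal/mol
Combining the equations, ΔH = (-3)·(+12.5) + (3)·(-24.8) = -111.9 kcal/mol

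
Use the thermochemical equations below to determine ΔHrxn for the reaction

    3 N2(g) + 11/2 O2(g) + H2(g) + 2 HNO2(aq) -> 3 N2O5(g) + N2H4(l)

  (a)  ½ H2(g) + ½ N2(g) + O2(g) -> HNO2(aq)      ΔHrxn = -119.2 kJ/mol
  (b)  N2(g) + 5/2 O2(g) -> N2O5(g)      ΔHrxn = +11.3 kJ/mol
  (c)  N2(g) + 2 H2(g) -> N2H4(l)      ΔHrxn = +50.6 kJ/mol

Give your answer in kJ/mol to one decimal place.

(a) reversed and × 2 (reverse to put HNO2(aq) on the reactant side; scale by 2 for the 2 HNO2(aq)): (-2)·(-119.2) = +238.4 kJ/mol
(b) × 3 (scale by 3 for the 3 N2O5(g)): (3)·(+11.3) = +33.9 kJ/mol
(c) as written (N2H4(l) already on the product side): +50.6 kJ/mol
Combining the equations, ΔHrxn = (-2)·(-119.2) + (3)·(+11.3) + (1)·(+50.6) = 322.9 kJ/mol

ΔHrxn = 322.9 kJ/mol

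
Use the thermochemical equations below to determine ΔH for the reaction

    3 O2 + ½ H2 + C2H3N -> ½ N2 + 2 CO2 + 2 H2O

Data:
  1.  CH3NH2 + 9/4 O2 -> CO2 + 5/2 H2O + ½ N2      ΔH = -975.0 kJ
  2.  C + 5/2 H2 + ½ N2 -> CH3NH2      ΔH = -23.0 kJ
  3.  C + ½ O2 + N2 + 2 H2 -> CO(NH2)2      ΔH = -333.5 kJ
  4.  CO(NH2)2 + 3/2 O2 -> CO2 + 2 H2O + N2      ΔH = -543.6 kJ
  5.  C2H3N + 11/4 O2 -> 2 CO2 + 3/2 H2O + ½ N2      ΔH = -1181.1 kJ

eq. 1 as written: -975.0 kJ
eq. 2 as written: -23.0 kJ
eq. 3 reversed: +333.5 kJ
eq. 4 reversed: +543.6 kJ
eq. 5 as written: -1181.1 kJ
Combining the equations, ΔH = (1)·(-975.0) + (1)·(-23.0) + (-1)·(-333.5) + (-1)·(-543.6) + (1)·(-1181.1) = -1302.0 kJ

ΔH = -1302.0 kJ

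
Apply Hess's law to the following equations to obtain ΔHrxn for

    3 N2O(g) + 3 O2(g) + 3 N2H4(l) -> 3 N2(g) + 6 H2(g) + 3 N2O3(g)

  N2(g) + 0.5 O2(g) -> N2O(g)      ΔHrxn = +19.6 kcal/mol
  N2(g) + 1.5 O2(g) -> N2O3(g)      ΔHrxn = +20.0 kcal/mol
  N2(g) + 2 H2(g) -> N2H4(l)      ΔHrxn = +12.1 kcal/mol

equation 1 reversed and × 3: (-3)·(+19.6) = -58.8 kcal/mol
equation 2 × 3: (3)·(+20.0) = +60.0 kcal/mol
equation 3 reversed and × 3: (-3)·(+12.1) = -36.3 kcal/mol
By Hess's law, ΔHrxn = (-58.8) + (+60.0) + (-36.3) = -35.1 kcal/mol

ΔHrxn = -35.1 kcal/mol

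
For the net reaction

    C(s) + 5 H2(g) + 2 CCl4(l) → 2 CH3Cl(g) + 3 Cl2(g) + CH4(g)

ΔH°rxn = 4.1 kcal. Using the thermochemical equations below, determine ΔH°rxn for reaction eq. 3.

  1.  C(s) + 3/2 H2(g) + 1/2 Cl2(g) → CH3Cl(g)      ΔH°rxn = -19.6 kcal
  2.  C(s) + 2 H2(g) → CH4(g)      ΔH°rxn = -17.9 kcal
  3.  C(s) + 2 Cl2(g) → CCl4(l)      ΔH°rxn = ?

ΔH°rxn = -30.6 kcal

eq. 1 × 2 (scale by 2 for the 2 CH3Cl(g)): (2)·(-19.6) = -39.2 kcal
eq. 2 as written (CH4(g) already on the product side): -17.9 kcal
eq. 3 reversed and × 2 (CCl4(l) must end up as a reactant; ×2 to match 2 CCl4(l) in the target): contributes −2·x
+4.1 = (-39.2) + (-17.9) − 2·x
x = (+4.1 − (-57.1)) / (-2) = -30.6 kcal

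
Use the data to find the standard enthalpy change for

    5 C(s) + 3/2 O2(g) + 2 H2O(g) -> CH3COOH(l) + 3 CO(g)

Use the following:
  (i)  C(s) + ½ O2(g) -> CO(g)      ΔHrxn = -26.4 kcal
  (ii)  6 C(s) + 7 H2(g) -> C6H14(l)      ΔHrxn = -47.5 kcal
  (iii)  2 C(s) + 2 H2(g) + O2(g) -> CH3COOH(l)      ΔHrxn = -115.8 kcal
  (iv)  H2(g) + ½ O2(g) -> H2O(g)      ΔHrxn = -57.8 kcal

(i) × 3 (scale by 3 for the 3 CO(g)): (3)·(-26.4) = -79.2 kcal
(ii): not needed (C6H14(l) appears nowhere else).
(iii) as written (CH3COOH(l) already on the product side): -115.8 kcal
(iv) reversed and × 2 (H2O(g) must end up as a reactant; scale by 2 for the 2 H2O(g)): (-2)·(-57.8) = +115.6 kcal
Summing the manipulated equations, ΔHrxn = (3)·(-26.4) + (1)·(-115.8) + (-2)·(-57.8) = -79.4 kcal

ΔHrxn = -79.4 kcal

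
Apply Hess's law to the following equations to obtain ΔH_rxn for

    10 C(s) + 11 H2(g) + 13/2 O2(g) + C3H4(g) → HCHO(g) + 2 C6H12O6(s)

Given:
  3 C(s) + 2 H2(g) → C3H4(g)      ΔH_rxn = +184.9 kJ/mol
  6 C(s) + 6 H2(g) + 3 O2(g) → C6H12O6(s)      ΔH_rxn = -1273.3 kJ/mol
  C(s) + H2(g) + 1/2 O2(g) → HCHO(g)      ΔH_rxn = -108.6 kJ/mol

ΔH_rxn = -2840.1 kJ/mol

equation 1 reversed: -184.9 kJ/mol
equation 2 × 2: (2)·(-1273.3) = -2546.6 kJ/mol
equation 3 as written: -108.6 kJ/mol
By Hess's law, ΔH_rxn = (-1)·(+184.9) + (2)·(-1273.3) + (1)·(-108.6) = -2840.1 kJ/mol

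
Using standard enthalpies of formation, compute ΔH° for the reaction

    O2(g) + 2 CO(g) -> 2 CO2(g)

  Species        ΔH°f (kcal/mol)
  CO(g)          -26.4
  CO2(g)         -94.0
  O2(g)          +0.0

ΔH° = -135.2 kcal/mol

Products: 2·(-94.0) = -188.0
Reactants: 1·(+0.0) + 2·(-26.4) = -52.8
ΔH° = (-188.0) − (-52.8) = -135.2 kcal/mol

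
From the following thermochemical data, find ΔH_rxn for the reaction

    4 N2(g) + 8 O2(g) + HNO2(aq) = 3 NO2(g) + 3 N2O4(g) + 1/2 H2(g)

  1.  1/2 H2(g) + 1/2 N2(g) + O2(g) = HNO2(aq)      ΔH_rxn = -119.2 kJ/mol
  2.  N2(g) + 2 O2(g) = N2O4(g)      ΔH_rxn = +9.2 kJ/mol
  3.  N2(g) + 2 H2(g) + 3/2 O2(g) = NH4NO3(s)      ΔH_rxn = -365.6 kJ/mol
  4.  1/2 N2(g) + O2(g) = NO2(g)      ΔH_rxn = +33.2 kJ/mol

eq. 1 reversed (HNO2(aq) must end up as a reactant): +119.2 kJ/mol
eq. 2 × 3 (×3 to match 3 N2O4(g) in the target): (3)·(+9.2) = +27.6 kJ/mol
eq. 3: not needed (NH4NO3(s) appears nowhere else).
eq. 4 × 3 (×3 to match 3 NO2(g) in the target): (3)·(+33.2) = +99.6 kJ/mol
Combining the equations, ΔH_rxn = (+119.2) + (+27.6) + (+99.6) = 246.4 kJ/mol

ΔH_rxn = 246.4 kJ/mol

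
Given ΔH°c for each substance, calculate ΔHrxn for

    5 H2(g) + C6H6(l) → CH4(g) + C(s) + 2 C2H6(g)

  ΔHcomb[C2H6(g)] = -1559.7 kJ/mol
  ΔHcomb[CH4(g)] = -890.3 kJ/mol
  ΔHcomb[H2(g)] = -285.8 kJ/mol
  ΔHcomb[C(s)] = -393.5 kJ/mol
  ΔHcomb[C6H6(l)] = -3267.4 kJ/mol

Using ΔH = Σ nΔHc°(reactants) − Σ nΔHc°(products):
= [5·(-285.8) + 1·(-3267.4)] − [1·(-890.3) + 1·(-393.5) + 2·(-1559.7)]
= -293.2 kJ/mol

ΔHrxn = -293.2 kJ/mol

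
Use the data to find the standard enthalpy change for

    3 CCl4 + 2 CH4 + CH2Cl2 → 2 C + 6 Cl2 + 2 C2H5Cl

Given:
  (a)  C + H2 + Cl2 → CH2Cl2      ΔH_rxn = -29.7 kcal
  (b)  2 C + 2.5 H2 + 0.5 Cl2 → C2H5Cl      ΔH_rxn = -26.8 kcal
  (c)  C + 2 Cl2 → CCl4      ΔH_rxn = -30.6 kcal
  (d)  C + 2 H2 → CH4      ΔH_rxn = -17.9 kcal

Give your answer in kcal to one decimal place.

ΔH_rxn = 103.7 kcal

(a) reversed (CH2Cl2 must end up as a reactant): +29.7 kcal
(b) × 2 (scale by 2 for the 2 C2H5Cl): (2)·(-26.8) = -53.6 kcal
(c) reversed and × 3 (reverse to put CCl4 on the reactant side; scale by 3 for the 3 CCl4): (-3)·(-30.6) = +91.8 kcal
(d) reversed and × 2 (reverse to put CH4 on the reactant side; ×2 to match 2 CH4 in the target): (-2)·(-17.9) = +35.8 kcal
Summing the manipulated equations, ΔH_rxn = (+29.7) + (-53.6) + (+91.8) + (+35.8) = 103.7 kcal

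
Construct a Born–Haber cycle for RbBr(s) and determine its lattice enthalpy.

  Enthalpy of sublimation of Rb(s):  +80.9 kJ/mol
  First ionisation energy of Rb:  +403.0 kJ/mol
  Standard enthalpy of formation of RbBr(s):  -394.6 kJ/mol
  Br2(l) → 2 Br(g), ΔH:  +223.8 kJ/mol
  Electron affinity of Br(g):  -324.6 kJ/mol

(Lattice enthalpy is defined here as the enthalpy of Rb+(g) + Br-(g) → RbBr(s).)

ΔHf° = 1·ΔHsub + 1·(ΣIE) + 1/2·D(Br2) + 1·EA + U
-394.6 = 1·(+80.9) + 1·(+403.0) + 1/2·(+223.8) + 1·(-324.6) + U
U = -394.6 − (+271.2) = -665.8 kJ/mol

U = -665.8 kJ/mol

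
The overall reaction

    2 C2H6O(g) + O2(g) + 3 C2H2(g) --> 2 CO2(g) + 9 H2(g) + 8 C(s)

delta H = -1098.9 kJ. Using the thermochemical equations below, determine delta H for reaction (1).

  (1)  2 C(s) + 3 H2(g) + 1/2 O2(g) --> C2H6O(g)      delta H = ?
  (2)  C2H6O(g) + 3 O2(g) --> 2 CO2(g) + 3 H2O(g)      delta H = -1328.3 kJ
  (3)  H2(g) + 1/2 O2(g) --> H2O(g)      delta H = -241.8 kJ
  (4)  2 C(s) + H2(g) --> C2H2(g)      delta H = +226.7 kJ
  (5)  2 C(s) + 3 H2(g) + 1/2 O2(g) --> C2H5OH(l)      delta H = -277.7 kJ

delta H = -184.1 kJ

(1) reversed: contributes −x
(2) as written: -1328.3 kJ
(3) reversed and × 3: (-3)·(-241.8) = +725.4 kJ
(4) reversed and × 3: (-3)·(+226.7) = -680.1 kJ
(5): not needed.
-1098.9 = (-1328.3) + (+725.4) + (-680.1) − x
x = (-1098.9 − (-1283.0)) / (-1) = -184.1 kJ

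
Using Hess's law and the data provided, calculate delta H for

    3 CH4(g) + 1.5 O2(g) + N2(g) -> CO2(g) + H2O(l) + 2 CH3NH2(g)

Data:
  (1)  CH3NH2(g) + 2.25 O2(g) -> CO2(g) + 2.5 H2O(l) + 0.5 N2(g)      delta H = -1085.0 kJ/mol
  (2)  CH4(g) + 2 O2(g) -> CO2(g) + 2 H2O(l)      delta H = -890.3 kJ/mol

(1) reversed and × 2: (-2)·(-1085.0) = +2170.0 kJ/mol
(2) × 3: (3)·(-890.3) = -2670.9 kJ/mol
delta H = (+2170.0) + (-2670.9) = -500.9 kJ/mol

delta H = -500.9 kJ/mol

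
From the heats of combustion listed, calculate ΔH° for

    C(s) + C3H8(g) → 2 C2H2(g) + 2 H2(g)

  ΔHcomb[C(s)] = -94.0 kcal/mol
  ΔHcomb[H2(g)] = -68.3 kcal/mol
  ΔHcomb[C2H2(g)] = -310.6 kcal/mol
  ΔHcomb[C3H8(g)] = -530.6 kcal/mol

ΔH° = 133.2 kcal/mol

Using ΔH = Σ nΔHc°(reactants) − Σ nΔHc°(products):
= [1·(-94.0) + 1·(-530.6)] − [2·(-310.6) + 2·(-68.3)]
= 133.2 kcal/mol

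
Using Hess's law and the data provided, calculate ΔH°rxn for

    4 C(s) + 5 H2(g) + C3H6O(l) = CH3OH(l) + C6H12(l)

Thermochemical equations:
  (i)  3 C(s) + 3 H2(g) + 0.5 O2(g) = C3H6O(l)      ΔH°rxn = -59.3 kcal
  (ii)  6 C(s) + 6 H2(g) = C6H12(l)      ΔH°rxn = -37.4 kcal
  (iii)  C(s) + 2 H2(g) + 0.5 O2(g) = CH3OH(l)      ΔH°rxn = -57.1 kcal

(i) reversed: +59.3 kcal
(ii) as written: -37.4 kcal
(iii) as written: -57.1 kcal
Summing the manipulated equations, ΔH°rxn = (-1)·(-59.3) + (1)·(-37.4) + (1)·(-57.1) = -35.2 kcal

ΔH°rxn = -35.2 kcal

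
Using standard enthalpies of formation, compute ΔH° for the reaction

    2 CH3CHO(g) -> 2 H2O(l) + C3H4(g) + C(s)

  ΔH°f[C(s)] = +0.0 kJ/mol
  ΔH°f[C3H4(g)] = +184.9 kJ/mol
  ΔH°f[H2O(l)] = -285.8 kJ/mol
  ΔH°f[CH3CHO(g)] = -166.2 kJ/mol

ΔH° = -54.3 kJ/mol

ΔH°rxn = Σ nΔHf°(products) − Σ nΔHf°(reactants).
Products: 2·(-285.8) + 1·(+184.9) + 1·(+0.0) = -386.7
Reactants: 2·(-166.2) = -332.4
ΔH° = (-386.7) − (-332.4) = -54.3 kJ/mol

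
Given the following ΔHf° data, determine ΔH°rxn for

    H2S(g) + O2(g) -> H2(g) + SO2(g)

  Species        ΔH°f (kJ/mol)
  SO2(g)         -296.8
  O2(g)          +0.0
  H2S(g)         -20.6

Products: 1·(+0.0) + 1·(-296.8) = -296.8
Reactants: 1·(-20.6) + 1·(+0.0) = -20.6
ΔH°rxn = (-296.8) − (-20.6) = -276.2 kJ/mol

ΔH°rxn = -276.2 kJ/mol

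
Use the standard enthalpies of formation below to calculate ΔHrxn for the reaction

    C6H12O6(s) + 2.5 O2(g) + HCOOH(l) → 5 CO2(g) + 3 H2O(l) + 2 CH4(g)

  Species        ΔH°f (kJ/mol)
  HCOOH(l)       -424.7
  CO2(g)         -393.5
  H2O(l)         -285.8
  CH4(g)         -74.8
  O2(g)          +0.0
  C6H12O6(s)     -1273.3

Products: 5·(-393.5) + 3·(-285.8) + 2·(-74.8) = -2974.5
Reactants: 1·(-1273.3) + 5/2·(+0.0) + 1·(-424.7) = -1698.0
ΔHrxn = (-2974.5) − (-1698.0) = -1276.5 kJ/mol

ΔHrxn = -1276.5 kJ/mol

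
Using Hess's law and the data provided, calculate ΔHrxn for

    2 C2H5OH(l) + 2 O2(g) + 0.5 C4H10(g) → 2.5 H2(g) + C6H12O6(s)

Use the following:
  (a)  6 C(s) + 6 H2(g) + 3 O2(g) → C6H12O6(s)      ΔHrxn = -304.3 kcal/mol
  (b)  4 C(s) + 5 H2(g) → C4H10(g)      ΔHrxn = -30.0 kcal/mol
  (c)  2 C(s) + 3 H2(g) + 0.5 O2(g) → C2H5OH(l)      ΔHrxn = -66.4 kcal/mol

(a) as written (C6H12O6(s) already on the product side): -304.3 kcal/mol
(b) reversed and × 1/2 (C4H10(g) must end up as a reactant; scale by 1/2 for the 1/2 C4H10(g)): (-1/2)·(-30.0) = +15.0 kcal/mol
(c) reversed and × 2 (reverse to put C2H5OH(l) on the reactant side; ×2 to match 2 C2H5OH(l) in the target): (-2)·(-66.4) = +132.8 kcal/mol
ΔHrxn = (1)·(-304.3) + (-1/2)·(-30.0) + (-2)·(-66.4) = -156.5 kcal/mol

ΔHrxn = -156.5 kcal/mol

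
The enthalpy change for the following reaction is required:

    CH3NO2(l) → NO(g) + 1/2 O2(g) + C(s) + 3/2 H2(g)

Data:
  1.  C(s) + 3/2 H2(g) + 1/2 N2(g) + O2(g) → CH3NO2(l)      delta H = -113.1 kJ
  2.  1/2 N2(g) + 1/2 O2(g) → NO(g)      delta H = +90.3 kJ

delta H = 203.4 kJ

eq. 1 reversed: +113.1 kJ
eq. 2 as written: +90.3 kJ
delta H = (+113.1) + (+90.3) = 203.4 kJ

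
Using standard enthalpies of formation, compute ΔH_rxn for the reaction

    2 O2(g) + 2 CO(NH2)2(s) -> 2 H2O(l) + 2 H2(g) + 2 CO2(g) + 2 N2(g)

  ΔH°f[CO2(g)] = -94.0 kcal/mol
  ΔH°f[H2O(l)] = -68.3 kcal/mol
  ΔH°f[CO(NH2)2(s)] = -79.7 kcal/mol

Products: 2·(-68.3) + 2·(+0.0) + 2·(-94.0) + 2·(+0.0) = -324.6
Reactants: 2·(+0.0) + 2·(-79.7) = -159.4
ΔH_rxn = (-324.6) − (-159.4) = -165.2 kcal/mol

ΔH_rxn = -165.2 kcal/mol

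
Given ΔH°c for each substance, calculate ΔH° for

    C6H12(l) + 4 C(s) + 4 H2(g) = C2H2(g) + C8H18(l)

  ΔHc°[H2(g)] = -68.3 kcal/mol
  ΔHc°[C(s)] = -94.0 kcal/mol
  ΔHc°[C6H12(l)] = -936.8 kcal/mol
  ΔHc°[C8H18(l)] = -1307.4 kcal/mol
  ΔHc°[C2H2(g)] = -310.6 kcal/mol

With combustion enthalpies, reactants minus products:
= [1·(-936.8) + 4·(-94.0) + 4·(-68.3)] − [1·(-310.6) + 1·(-1307.4)]
= 32.0 kcal/mol

ΔH° = 32.0 kcal/mol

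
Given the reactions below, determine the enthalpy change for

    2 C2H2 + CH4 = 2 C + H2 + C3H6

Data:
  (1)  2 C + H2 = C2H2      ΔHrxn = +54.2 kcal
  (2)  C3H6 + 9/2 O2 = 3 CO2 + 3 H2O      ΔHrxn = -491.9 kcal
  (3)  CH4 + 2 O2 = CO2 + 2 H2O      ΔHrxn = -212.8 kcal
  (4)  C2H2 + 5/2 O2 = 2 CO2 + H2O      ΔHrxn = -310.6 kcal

(1) reversed: -54.2 kcal
(2) reversed: +491.9 kcal
(3) as written: -212.8 kcal
(4) as written: -310.6 kcal
ΔHrxn = (-54.2) + (+491.9) + (-212.8) + (-310.6) = -85.7 kcal

ΔHrxn = -85.7 kcal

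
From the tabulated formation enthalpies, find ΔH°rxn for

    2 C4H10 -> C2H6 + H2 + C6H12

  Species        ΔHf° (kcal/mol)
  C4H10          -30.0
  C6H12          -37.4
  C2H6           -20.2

ΔH°rxn = 2.4 kcal/mol

Products: 1·(-20.2) + 1·(+0.0) + 1·(-37.4) = -57.6
Reactants: 2·(-30.0) = -60.0
ΔH°rxn = (-57.6) − (-60.0) = 2.4 kcal/mol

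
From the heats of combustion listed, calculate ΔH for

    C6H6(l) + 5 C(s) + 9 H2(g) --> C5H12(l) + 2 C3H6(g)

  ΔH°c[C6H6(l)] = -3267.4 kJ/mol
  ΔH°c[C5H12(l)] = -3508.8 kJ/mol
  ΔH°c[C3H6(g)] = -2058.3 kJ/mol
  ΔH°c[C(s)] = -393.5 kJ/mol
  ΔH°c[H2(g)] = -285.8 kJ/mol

ΔH = -181.7 kJ/mol

Using ΔH = Σ nΔHc°(reactants) − Σ nΔHc°(products):
= [1·(-3267.4) + 5·(-393.5) + 9·(-285.8)] − [1·(-3508.8) + 2·(-2058.3)]
= -181.7 kJ/mol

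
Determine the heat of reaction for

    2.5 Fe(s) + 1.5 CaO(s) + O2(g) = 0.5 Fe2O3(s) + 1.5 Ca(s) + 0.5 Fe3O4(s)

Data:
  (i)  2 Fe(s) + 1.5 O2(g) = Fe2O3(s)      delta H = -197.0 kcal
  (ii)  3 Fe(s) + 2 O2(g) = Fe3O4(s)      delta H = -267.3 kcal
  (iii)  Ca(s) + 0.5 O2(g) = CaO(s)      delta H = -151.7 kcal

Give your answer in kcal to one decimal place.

delta H = -4.6 kcal

(i) × 1/2 (scale by 1/2 for the 1/2 Fe2O3(s)): (1/2)·(-197.0) = -98.5 kcal
(ii) × 1/2 (scale by 1/2 for the 1/2 Fe3O4(s)): (1/2)·(-267.3) = -133.65 kcal
(iii) reversed and × 3/2 (CaO(s) must end up as a reactant; ×3/2 to match 3/2 CaO(s) in the target): (-3/2)·(-151.7) = +227.55 kcal
delta H = (-98.5) + (-133.65) + (+227.55) = -4.6 kcal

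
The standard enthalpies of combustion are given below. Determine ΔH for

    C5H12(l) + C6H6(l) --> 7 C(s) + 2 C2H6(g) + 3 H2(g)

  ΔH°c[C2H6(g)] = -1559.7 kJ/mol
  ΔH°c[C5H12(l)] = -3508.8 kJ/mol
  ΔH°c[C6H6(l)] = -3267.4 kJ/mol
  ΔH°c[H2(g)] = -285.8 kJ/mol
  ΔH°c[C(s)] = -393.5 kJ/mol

ΔH = -44.9 kJ/mol

Using ΔH = Σ nΔHc°(reactants) − Σ nΔHc°(products):
= [1·(-3508.8) + 1·(-3267.4)] − [7·(-393.5) + 2·(-1559.7) + 3·(-285.8)]
= -44.9 kJ/mol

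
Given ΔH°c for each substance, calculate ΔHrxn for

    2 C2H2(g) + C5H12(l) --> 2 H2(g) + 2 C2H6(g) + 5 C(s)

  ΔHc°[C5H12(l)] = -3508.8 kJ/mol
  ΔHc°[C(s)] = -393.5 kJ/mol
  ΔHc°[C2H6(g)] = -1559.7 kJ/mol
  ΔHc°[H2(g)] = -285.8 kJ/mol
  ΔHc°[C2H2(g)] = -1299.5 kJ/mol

Using ΔH = Σ nΔHc°(reactants) − Σ nΔHc°(products):
= [2·(-1299.5) + 1·(-3508.8)] − [2·(-285.8) + 2·(-1559.7) + 5·(-393.5)]
= -449.3 kJ/mol

ΔHrxn = -449.3 kJ/mol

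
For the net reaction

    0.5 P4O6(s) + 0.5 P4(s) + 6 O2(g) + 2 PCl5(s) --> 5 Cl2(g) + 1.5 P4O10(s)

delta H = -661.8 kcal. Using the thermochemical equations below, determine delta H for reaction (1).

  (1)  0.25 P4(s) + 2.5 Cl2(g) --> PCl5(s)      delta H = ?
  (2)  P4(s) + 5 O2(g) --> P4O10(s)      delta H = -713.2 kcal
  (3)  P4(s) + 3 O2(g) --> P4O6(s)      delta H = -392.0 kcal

(1) reversed and × 2 (reverse to put PCl5(s) on the reactant side; ×2 to match 2 PCl5(s) in the target): contributes −2·x
(2) × 3/2 (scale by 3/2 for the 3/2 P4O10(s)): (3/2)·(-713.2) = -1069.8 kcal
(3) reversed and × 1/2 (P4O6(s) must end up as a reactant; ×1/2 to match 1/2 P4O6(s) in the target): (-1/2)·(-392.0) = +196.0 kcal
-661.8 = (-1069.8) + (+196.0) − 2·x
x = (-661.8 − (-873.8)) / (-2) = -106.0 kcal

delta H = -106.0 kcal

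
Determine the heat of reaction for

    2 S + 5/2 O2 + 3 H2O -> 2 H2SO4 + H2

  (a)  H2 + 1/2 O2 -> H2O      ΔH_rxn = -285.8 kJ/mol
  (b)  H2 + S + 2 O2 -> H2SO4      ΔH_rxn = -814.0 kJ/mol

ΔH_rxn = -770.6 kJ/mol

(a) reversed and × 3: (-3)·(-285.8) = +857.4 kJ/mol
(b) × 2: (2)·(-814.0) = -1628.0 kJ/mol
By Hess's law, ΔH_rxn = (+857.4) + (-1628.0) = -770.6 kJ/mol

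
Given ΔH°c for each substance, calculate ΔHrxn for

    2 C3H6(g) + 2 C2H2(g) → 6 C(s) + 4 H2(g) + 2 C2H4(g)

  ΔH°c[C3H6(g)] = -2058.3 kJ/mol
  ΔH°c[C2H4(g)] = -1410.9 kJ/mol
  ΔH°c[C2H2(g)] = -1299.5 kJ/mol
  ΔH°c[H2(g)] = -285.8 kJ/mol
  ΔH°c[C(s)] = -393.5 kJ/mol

Using ΔH = Σ nΔHc°(reactants) − Σ nΔHc°(products):
= [2·(-2058.3) + 2·(-1299.5)] − [6·(-393.5) + 4·(-285.8) + 2·(-1410.9)]
= -389.6 kJ/mol

ΔHrxn = -389.6 kJ/mol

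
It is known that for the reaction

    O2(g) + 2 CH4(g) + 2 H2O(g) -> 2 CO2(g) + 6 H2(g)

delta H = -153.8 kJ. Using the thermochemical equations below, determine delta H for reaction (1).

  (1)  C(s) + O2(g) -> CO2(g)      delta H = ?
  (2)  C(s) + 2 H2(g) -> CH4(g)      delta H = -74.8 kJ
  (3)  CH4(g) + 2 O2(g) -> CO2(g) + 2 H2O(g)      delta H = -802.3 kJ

delta H = -393.5 kJ

(1) × 3: contributes 3·x
(2) reversed and × 3: (-3)·(-74.8) = +224.4 kJ
(3) reversed: +802.3 kJ
-153.8 = (+224.4) + (+802.3) + 3·x
x = (-153.8 − (+1026.7)) / (3) = -393.5 kJ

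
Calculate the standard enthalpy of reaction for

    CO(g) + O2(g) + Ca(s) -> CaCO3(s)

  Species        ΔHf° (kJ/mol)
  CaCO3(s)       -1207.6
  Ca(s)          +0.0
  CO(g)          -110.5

ΔH° = -1097.1 kJ/mol

Products: 1·(-1207.6) = -1207.6
Reactants: 1·(-110.5) + 1·(+0.0) + 1·(+0.0) = -110.5
ΔH° = (-1207.6) − (-110.5) = -1097.1 kJ/mol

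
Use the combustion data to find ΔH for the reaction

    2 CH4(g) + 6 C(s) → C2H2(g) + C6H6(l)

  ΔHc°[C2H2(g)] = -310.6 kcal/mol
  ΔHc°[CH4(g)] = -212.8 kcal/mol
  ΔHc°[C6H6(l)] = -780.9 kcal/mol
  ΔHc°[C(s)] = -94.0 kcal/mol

Using ΔH = Σ nΔHc°(reactants) − Σ nΔHc°(products):
= [2·(-212.8) + 6·(-94.0)] − [1·(-310.6) + 1·(-780.9)]
= 101.9 kcal/mol

ΔH = 101.9 kcal/mol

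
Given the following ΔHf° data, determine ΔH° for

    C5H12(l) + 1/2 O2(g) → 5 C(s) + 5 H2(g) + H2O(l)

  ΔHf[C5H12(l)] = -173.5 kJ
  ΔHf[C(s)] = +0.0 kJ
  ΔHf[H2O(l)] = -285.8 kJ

ΔH° = -112.3 kJ

ΔH°rxn = Σ nΔHf°(products) − Σ nΔHf°(reactants).
Products: 5·(+0.0) + 5·(+0.0) + 1·(-285.8) = -285.8
Reactants: 1·(-173.5) + 1/2·(+0.0) = -173.5
ΔH° = (-285.8) − (-173.5) = -112.3 kJ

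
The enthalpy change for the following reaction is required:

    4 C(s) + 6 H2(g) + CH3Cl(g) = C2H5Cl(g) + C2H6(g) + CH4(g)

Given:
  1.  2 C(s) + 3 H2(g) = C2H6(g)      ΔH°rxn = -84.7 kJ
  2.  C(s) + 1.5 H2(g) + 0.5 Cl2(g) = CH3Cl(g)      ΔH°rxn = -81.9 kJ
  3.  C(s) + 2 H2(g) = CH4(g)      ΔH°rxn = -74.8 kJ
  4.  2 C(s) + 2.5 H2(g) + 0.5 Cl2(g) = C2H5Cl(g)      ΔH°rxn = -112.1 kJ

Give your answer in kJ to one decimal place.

eq. 1 as written: -84.7 kJ
eq. 2 reversed: +81.9 kJ
eq. 3 as written: -74.8 kJ
eq. 4 as written: -112.1 kJ
Since enthalpy is a state function, ΔH°rxn = (-84.7) + (+81.9) + (-74.8) + (-112.1) = -189.7 kJ

ΔH°rxn = -189.7 kJ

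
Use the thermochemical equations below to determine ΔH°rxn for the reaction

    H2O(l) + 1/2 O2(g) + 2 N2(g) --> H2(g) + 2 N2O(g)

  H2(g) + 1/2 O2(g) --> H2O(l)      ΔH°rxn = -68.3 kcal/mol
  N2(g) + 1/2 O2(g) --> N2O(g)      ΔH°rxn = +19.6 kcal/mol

equation 1 reversed (H2O(l) must end up as a reactant): +68.3 kcal/mol
equation 2 × 2 (scale by 2 for the 2 N2O(g)): (2)·(+19.6) = +39.2 kcal/mol
ΔH°rxn = (-1)·(-68.3) + (2)·(+19.6) = 107.5 kcal/mol

ΔH°rxn = 107.5 kcal/mol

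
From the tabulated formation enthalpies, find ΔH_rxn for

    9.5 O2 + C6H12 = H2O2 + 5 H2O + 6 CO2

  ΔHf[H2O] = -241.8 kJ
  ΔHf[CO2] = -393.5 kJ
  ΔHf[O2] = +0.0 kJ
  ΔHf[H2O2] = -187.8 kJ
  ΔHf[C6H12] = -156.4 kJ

ΔH°rxn = Σ nΔHf°(products) − Σ nΔHf°(reactants).
Products: 1·(-187.8) + 5·(-241.8) + 6·(-393.5) = -3757.8
Reactants: 19/2·(+0.0) + 1·(-156.4) = -156.4
ΔH_rxn = (-3757.8) − (-156.4) = -3601.4 kJ

ΔH_rxn = -3601.4 kJ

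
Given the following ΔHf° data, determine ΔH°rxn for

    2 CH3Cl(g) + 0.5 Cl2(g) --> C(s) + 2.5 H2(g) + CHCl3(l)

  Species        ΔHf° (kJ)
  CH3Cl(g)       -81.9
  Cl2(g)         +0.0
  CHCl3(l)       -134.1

ΔH°rxn = 29.7 kJ

ΔH°rxn = Σ nΔHf°(products) − Σ nΔHf°(reactants).
Products: 1·(+0.0) + 5/2·(+0.0) + 1·(-134.1) = -134.1
Reactants: 2·(-81.9) + 1/2·(+0.0) = -163.8
ΔH°rxn = (-134.1) − (-163.8) = 29.7 kJ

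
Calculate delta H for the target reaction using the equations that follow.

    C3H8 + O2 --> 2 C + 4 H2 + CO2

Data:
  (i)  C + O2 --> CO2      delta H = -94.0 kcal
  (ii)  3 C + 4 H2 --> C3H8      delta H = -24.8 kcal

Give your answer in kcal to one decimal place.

(i) as written: -94.0 kcal
(ii) reversed: +24.8 kcal
delta H = (-94.0) + (+24.8) = -69.2 kcal

delta H = -69.2 kcal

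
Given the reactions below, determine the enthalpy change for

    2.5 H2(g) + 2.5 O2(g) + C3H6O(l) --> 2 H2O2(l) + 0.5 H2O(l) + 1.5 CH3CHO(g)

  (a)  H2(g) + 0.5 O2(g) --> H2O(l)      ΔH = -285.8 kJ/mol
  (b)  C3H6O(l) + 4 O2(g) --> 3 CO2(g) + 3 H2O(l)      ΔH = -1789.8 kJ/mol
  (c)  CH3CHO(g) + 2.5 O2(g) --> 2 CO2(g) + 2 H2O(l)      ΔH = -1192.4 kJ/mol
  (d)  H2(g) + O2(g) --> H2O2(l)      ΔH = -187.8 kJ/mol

(a) × 1/2: (1/2)·(-285.8) = -142.9 kJ/mol
(b) as written (C3H6O(l) already on the reactant side): -1789.8 kJ/mol
(c) reversed and × 3/2 (CH3CHO(g) must end up as a product; scale by 3/2 for the 3/2 CH3CHO(g)): (-3/2)·(-1192.4) = +1788.6 kJ/mol
(d) × 2 (×2 to match 2 H2O2(l) in the target): (2)·(-187.8) = -375.6 kJ/mol
ΔH = (1/2)·(-285.8) + (1)·(-1789.8) + (-3/2)·(-1192.4) + (2)·(-187.8) = -519.7 kJ/mol

ΔH = -519.7 kJ/mol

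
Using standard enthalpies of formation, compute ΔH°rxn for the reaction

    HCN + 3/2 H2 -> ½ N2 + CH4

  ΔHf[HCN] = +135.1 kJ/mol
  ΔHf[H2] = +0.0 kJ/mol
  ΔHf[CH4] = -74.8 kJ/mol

Products: 1/2·(+0.0) + 1·(-74.8) = -74.8
Reactants: 1·(+135.1) + 3/2·(+0.0) = +135.1
ΔH°rxn = (-74.8) − (+135.1) = -209.9 kJ/mol

ΔH°rxn = -209.9 kJ/mol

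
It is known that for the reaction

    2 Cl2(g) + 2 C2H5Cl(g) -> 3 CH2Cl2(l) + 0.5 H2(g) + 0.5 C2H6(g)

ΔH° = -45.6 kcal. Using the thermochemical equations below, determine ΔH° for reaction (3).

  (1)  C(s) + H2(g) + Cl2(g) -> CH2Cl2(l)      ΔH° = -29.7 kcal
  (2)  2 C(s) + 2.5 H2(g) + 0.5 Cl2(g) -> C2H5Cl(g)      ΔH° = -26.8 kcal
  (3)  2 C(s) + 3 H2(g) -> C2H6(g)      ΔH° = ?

(1) × 3: (3)·(-29.7) = -89.1 kcal
(2) reversed and × 2: (-2)·(-26.8) = +53.6 kcal
(3) × 1/2: contributes 1/2·x
-45.6 = (-89.1) + (+53.6) + 1/2·x
x = (-45.6 − (-35.5)) / (1/2) = -20.2 kcal

ΔH° = -20.2 kcal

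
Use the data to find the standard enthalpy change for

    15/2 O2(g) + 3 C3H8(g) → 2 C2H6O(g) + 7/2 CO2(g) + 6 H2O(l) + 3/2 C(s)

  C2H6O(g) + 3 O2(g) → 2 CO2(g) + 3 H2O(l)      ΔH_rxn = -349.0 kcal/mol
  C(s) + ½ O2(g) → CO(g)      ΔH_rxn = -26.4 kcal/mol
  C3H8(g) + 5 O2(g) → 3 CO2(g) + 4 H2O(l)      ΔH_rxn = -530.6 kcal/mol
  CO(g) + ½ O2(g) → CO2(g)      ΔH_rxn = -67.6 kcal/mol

equation 1 reversed and × 2: (-2)·(-349.0) = +698.0 kcal/mol
equation 2 reversed and × 3/2: (-3/2)·(-26.4) = +39.6 kcal/mol
equation 3 × 3: (3)·(-530.6) = -1591.8 kcal/mol
equation 4 reversed and × 3/2: (-3/2)·(-67.6) = +101.4 kcal/mol
ΔH_rxn = (+698.0) + (+39.6) + (-1591.8) + (+101.4) = -752.8 kcal/mol

ΔH_rxn = -752.8 kcal/mol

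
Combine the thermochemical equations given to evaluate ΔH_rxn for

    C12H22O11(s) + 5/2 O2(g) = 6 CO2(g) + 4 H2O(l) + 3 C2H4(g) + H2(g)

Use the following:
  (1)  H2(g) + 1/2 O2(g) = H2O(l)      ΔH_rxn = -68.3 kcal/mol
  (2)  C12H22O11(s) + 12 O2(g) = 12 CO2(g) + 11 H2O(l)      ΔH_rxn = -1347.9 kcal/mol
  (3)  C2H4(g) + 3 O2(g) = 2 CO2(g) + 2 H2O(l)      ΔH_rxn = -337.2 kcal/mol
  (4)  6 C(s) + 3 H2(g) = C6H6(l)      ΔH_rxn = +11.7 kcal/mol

(1) reversed: +68.3 kcal/mol
(2) as written (C12H22O11(s) already on the reactant side): -1347.9 kcal/mol
(3) reversed and × 3 (C2H4(g) must end up as a product; ×3 to match 3 C2H4(g) in the target): (-3)·(-337.2) = +1011.6 kcal/mol
(4): not needed (C6H6(l) appears nowhere else).
Summing the manipulated equations, ΔH_rxn = (-1)·(-68.3) + (1)·(-1347.9) + (-3)·(-337.2) = -268.0 kcal/mol

ΔH_rxn = -268.0 kcal/mol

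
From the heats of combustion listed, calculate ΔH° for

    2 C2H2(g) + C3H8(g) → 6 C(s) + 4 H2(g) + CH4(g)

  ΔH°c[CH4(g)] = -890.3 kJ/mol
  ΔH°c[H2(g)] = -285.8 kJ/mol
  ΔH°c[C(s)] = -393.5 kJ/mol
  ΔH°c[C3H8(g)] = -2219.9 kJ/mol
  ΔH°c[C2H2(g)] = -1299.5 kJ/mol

Using ΔH = Σ nΔHc°(reactants) − Σ nΔHc°(products):
= [2·(-1299.5) + 1·(-2219.9)] − [6·(-393.5) + 4·(-285.8) + 1·(-890.3)]
= -424.4 kJ/mol

ΔH° = -424.4 kJ/mol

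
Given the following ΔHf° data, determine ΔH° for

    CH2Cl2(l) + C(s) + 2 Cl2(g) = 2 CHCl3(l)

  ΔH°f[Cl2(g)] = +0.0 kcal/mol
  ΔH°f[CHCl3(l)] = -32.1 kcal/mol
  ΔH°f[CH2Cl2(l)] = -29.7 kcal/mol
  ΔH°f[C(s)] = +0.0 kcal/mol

ΔH° = -34.5 kcal/mol

Products: 2·(-32.1) = -64.2
Reactants: 1·(-29.7) + 1·(+0.0) + 2·(+0.0) = -29.7
ΔH° = (-64.2) − (-29.7) = -34.5 kcal/mol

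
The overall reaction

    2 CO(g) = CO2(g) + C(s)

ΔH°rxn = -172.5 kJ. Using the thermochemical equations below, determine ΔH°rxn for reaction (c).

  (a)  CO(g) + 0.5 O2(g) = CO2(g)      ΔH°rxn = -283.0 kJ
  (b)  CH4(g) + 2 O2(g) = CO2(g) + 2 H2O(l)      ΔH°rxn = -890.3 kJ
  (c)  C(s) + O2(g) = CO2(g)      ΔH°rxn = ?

(a) × 2 (×2 to match 2 CO(g) in the target): (2)·(-283.0) = -566.0 kJ
(b): not needed (CH4(g) appears nowhere else).
(c) reversed (C(s) must end up as a product): contributes −x
-172.5 = (-566.0) − x
x = (-172.5 − (-566.0)) / (-1) = -393.5 kJ

ΔH°rxn = -393.5 kJ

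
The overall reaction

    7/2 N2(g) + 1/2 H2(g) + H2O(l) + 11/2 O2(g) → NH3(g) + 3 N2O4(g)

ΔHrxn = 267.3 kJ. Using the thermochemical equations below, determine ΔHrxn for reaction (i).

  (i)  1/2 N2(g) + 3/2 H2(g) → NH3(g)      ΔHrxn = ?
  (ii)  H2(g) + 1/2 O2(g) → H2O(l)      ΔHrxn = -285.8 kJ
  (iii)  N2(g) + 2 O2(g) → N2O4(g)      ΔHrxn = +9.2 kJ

ΔHrxn = -46.1 kJ

(i) as written (NH3(g) already on the product side): contributes x
(ii) reversed (reverse to put H2O(l) on the reactant side): +285.8 kJ
(iii) × 3 (×3 to match 3 N2O4(g) in the target): (3)·(+9.2) = +27.6 kJ
+267.3 = (+285.8) + (+27.6) + x
x = (+267.3 − (+313.4)) / (1) = -46.1 kJ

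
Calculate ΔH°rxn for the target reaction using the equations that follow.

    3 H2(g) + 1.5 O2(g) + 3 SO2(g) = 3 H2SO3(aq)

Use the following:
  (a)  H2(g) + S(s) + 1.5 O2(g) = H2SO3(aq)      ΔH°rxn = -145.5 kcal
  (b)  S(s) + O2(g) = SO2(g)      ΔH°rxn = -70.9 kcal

ΔH°rxn = -223.8 kcal

(a) × 3 (×3 to match 3 H2SO3(aq) in the target): (3)·(-145.5) = -436.5 kcal
(b) reversed and × 3 (SO2(g) must end up as a reactant; scale by 3 for the 3 SO2(g)): (-3)·(-70.9) = +212.7 kcal
Combining the equations, ΔH°rxn = (-436.5) + (+212.7) = -223.8 kcal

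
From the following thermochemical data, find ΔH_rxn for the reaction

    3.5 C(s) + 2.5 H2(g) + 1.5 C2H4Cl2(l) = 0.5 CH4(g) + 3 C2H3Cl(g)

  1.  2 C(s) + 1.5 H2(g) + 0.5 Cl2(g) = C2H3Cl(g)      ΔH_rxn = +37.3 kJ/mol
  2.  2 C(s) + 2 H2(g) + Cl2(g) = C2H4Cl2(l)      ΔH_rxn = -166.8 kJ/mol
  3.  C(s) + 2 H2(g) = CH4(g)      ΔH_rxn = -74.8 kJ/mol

eq. 1 × 3: (3)·(+37.3) = +111.9 kJ/mol
eq. 2 reversed and × 3/2: (-3/2)·(-166.8) = +250.2 kJ/mol
eq. 3 × 1/2: (1/2)·(-74.8) = -37.4 kJ/mol
ΔH_rxn = (3)·(+37.3) + (-3/2)·(-166.8) + (1/2)·(-74.8) = 324.7 kJ/mol

ΔH_rxn = 324.7 kJ/mol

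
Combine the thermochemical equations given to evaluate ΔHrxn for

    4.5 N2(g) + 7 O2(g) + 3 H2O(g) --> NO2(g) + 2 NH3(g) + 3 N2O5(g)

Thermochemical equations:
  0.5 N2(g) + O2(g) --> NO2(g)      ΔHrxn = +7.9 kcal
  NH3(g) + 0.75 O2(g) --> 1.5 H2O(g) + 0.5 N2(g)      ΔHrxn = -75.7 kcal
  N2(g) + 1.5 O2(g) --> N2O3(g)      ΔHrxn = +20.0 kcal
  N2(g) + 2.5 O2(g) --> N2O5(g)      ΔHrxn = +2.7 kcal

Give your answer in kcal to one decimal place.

ΔHrxn = 167.4 kcal

equation 1 as written (NO2(g) already on the product side): +7.9 kcal
equation 2 reversed and × 2 (reverse to put NH3(g) on the product side; scale by 2 for the 2 NH3(g)): (-2)·(-75.7) = +151.4 kcal
equation 3: not needed (N2O3(g) appears nowhere else).
equation 4 × 3 (×3 to match 3 N2O5(g) in the target): (3)·(+2.7) = +8.1 kcal
By Hess's law, ΔHrxn = (1)·(+7.9) + (-2)·(-75.7) + (3)·(+2.7) = 167.4 kcal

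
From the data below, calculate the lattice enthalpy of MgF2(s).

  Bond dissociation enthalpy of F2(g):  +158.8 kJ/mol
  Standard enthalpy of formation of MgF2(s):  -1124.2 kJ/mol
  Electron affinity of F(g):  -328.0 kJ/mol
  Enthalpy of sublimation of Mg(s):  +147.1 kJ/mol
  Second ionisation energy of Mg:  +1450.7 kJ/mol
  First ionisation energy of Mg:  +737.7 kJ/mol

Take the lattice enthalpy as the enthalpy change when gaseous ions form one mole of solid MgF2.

ΔHf° = 1·ΔHsub + 1·(ΣIE) + 1·D(F2) + 2·EA + U
-1124.2 = 1·(+147.1) + 1·(+2188.4) + 1·(+158.8) + 2·(-328.0) + U
U = -1124.2 − (+1838.3) = -2962.5 kJ/mol

U = -2962.5 kJ/mol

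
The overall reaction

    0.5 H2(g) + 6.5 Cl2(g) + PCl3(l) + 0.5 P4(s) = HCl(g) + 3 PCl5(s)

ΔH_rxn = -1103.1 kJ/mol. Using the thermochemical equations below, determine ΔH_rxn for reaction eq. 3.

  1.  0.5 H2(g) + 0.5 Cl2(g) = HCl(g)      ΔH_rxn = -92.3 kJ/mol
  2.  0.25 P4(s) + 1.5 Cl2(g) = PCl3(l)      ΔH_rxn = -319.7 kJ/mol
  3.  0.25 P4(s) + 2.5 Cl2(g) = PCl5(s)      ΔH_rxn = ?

eq. 1 as written (HCl(g) already on the product side): -92.3 kJ/mol
eq. 2 reversed (reverse to put PCl3(l) on the reactant side): +319.7 kJ/mol
eq. 3 × 3 (×3 to match 3 PCl5(s) in the target): contributes 3·x
-1103.1 = (-92.3) + (+319.7) + 3·x
x = (-1103.1 − (+227.4)) / (3) = -443.5 kJ/mol

ΔH_rxn = -443.5 kJ/mol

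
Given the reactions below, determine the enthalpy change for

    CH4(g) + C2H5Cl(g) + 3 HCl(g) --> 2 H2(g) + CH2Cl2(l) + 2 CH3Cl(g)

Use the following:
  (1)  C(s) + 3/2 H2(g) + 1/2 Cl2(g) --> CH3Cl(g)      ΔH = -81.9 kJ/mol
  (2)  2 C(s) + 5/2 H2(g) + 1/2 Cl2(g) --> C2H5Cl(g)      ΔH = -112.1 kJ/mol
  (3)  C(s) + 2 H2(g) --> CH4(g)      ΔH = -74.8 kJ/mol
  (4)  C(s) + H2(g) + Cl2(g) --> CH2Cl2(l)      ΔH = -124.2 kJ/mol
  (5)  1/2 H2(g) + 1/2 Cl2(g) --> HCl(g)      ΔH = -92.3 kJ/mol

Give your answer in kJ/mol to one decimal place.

ΔH = 175.8 kJ/mol

(1) × 2 (scale by 2 for the 2 CH3Cl(g)): (2)·(-81.9) = -163.8 kJ/mol
(2) reversed (reverse to put C2H5Cl(g) on the reactant side): +112.1 kJ/mol
(3) reversed (CH4(g) must end up as a reactant): +74.8 kJ/mol
(4) as written (CH2Cl2(l) already on the product side): -124.2 kJ/mol
(5) reversed and × 3 (HCl(g) must end up as a reactant; scale by 3 for the 3 HCl(g)): (-3)·(-92.3) = +276.9 kJ/mol
By Hess's law, ΔH = (2)·(-81.9) + (-1)·(-112.1) + (-1)·(-74.8) + (1)·(-124.2) + (-3)·(-92.3) = 175.8 kJ/mol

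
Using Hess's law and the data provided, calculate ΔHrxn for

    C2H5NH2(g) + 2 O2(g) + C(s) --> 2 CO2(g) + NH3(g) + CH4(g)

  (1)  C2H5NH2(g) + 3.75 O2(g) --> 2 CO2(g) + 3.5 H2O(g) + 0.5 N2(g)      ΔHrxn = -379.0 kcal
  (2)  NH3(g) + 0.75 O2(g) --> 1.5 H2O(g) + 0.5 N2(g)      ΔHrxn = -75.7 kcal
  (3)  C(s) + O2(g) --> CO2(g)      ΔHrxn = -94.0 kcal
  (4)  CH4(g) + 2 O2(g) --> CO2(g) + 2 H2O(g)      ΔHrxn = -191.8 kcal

ΔHrxn = -205.5 kcal

(1) as written (C2H5NH2(g) already on the reactant side): -379.0 kcal
(2) reversed (NH3(g) must end up as a product): +75.7 kcal
(3) as written (C(s) already on the reactant side): -94.0 kcal
(4) reversed (reverse to put CH4(g) on the product side): +191.8 kcal
By Hess's law, ΔHrxn = (1)·(-379.0) + (-1)·(-75.7) + (1)·(-94.0) + (-1)·(-191.8) = -205.5 kcal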